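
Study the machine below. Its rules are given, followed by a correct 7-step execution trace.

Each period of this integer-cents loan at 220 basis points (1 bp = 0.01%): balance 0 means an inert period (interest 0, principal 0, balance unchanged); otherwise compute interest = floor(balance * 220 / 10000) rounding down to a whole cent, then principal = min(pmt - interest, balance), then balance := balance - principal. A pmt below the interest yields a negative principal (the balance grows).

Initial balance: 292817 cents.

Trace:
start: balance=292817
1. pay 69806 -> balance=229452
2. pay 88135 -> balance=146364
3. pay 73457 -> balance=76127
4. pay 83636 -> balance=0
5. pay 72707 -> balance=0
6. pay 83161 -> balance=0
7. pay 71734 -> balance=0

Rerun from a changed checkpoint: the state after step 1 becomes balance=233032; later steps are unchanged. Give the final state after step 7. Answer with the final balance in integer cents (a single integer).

0

state after step 1 := balance=233032
2. pay 88135 -> balance=150023
3. pay 73457 -> balance=79866
4. pay 83636 -> balance=0
5. pay 72707 -> balance=0
6. pay 83161 -> balance=0
7. pay 71734 -> balance=0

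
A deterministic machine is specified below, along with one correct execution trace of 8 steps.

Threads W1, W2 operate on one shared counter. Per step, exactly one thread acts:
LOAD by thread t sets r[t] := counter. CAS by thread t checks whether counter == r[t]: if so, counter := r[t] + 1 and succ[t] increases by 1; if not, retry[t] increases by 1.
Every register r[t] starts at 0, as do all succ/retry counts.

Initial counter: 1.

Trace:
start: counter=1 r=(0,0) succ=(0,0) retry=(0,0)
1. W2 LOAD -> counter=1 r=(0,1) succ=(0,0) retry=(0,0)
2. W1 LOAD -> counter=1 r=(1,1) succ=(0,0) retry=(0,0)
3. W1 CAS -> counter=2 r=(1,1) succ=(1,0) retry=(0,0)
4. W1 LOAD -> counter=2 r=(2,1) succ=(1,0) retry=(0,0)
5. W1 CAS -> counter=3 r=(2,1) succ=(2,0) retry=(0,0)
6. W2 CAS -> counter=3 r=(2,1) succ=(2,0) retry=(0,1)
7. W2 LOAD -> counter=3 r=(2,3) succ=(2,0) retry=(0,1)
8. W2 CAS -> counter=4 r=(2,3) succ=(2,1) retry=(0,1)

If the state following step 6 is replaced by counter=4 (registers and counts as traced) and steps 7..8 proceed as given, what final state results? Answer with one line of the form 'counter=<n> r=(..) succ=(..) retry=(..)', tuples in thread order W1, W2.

state after step 6 := counter=4 r=(2,1) succ=(2,0) retry=(0,1)
7. W2 LOAD -> counter=4 r=(2,4) succ=(2,0) retry=(0,1)
8. W2 CAS -> counter=5 r=(2,4) succ=(2,1) retry=(0,1)

counter=5 r=(2,4) succ=(2,1) retry=(0,1)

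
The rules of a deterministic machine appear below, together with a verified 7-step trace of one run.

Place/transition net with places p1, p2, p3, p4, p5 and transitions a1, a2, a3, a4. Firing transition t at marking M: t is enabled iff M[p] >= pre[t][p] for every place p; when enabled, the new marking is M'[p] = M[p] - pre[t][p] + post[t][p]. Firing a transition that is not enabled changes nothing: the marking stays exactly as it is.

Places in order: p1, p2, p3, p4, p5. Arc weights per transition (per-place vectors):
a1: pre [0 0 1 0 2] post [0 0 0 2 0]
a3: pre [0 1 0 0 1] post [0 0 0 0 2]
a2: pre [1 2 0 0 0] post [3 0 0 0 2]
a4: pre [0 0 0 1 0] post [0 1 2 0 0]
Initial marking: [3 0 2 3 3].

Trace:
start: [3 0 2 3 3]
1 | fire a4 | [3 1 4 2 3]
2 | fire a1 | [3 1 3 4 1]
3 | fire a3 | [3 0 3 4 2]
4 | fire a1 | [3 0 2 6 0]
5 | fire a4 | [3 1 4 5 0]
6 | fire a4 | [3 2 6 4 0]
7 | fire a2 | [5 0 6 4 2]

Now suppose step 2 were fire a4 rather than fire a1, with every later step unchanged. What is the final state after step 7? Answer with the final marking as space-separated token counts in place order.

(re-executing from step 2 with the substitution; state before step 2: [3 1 4 2 3])
2 | fire a4 | [3 2 6 1 3]
3 | fire a3 | [3 1 6 1 4]
4 | fire a1 | [3 1 5 3 2]
5 | fire a4 | [3 2 7 2 2]
6 | fire a4 | [3 3 9 1 2]
7 | fire a2 | [5 1 9 1 4]

5 1 9 1 4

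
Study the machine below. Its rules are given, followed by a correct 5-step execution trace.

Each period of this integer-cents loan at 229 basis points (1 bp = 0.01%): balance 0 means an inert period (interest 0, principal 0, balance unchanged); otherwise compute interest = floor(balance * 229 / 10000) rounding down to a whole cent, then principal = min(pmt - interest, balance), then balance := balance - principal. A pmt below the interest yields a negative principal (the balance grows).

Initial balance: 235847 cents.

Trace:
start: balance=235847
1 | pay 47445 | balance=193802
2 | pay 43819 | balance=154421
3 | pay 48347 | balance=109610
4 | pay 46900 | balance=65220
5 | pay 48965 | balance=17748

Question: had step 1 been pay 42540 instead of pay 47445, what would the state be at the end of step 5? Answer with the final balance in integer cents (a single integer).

(re-executing from step 1 with the substitution; state before step 1: balance=235847)
1 | pay 42540 | balance=198707
2 | pay 43819 | balance=159438
3 | pay 48347 | balance=114742
4 | pay 46900 | balance=70469
5 | pay 48965 | balance=23117

23117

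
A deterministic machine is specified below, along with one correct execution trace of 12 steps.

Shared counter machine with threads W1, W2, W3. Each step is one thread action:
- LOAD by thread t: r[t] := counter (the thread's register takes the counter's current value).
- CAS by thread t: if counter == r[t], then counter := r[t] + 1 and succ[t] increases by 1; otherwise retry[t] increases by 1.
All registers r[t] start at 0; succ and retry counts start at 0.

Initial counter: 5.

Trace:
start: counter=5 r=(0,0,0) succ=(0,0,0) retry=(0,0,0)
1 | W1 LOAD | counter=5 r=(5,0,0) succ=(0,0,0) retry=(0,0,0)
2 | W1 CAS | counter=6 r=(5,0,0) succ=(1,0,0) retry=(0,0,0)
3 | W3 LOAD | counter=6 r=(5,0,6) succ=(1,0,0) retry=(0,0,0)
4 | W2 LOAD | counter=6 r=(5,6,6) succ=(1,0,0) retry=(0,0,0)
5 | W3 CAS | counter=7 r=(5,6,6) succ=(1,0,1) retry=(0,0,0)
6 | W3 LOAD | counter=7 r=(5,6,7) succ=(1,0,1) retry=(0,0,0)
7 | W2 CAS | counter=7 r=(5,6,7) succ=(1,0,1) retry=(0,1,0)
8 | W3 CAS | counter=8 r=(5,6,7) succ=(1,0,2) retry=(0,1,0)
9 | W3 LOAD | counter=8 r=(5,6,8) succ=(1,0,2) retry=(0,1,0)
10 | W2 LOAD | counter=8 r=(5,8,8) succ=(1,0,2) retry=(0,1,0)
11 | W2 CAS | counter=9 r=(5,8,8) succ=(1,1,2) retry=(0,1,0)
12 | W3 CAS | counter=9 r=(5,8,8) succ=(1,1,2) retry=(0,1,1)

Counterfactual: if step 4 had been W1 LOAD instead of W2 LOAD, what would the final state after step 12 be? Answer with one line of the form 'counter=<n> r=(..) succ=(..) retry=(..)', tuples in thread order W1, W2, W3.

counter=9 r=(6,8,8) succ=(1,1,2) retry=(0,1,1)

(re-executing from step 4 with the substitution; state before step 4: counter=6 r=(5,0,6) succ=(1,0,0) retry=(0,0,0))
4 | W1 LOAD | counter=6 r=(6,0,6) succ=(1,0,0) retry=(0,0,0)
5 | W3 CAS | counter=7 r=(6,0,6) succ=(1,0,1) retry=(0,0,0)
6 | W3 LOAD | counter=7 r=(6,0,7) succ=(1,0,1) retry=(0,0,0)
7 | W2 CAS | counter=7 r=(6,0,7) succ=(1,0,1) retry=(0,1,0)
8 | W3 CAS | counter=8 r=(6,0,7) succ=(1,0,2) retry=(0,1,0)
9 | W3 LOAD | counter=8 r=(6,0,8) succ=(1,0,2) retry=(0,1,0)
10 | W2 LOAD | counter=8 r=(6,8,8) succ=(1,0,2) retry=(0,1,0)
11 | W2 CAS | counter=9 r=(6,8,8) succ=(1,1,2) retry=(0,1,0)
12 | W3 CAS | counter=9 r=(6,8,8) succ=(1,1,2) retry=(0,1,1)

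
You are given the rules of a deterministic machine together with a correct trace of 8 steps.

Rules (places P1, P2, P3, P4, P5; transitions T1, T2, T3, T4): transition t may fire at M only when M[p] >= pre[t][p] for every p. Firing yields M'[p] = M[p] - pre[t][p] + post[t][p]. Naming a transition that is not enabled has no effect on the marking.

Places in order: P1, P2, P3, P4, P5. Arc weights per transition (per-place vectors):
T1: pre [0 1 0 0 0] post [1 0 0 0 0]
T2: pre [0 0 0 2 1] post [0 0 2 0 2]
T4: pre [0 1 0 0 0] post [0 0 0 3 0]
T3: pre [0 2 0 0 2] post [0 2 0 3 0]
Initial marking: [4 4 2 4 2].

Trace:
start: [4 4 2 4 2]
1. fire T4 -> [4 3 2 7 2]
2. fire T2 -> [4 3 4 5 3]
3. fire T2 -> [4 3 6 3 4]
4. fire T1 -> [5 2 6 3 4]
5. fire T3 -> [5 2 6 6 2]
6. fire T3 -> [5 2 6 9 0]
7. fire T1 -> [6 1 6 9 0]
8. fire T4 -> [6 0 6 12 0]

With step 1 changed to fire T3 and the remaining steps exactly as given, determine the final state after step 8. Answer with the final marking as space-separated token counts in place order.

(re-executing from step 1 with the substitution; state before step 1: [4 4 2 4 2])
1. fire T3 -> [4 4 2 7 0]
2. fire T2 -> [4 4 2 7 0]
3. fire T2 -> [4 4 2 7 0]
4. fire T1 -> [5 3 2 7 0]
5. fire T3 -> [5 3 2 7 0]
6. fire T3 -> [5 3 2 7 0]
7. fire T1 -> [6 2 2 7 0]
8. fire T4 -> [6 1 2 10 0]

6 1 2 10 0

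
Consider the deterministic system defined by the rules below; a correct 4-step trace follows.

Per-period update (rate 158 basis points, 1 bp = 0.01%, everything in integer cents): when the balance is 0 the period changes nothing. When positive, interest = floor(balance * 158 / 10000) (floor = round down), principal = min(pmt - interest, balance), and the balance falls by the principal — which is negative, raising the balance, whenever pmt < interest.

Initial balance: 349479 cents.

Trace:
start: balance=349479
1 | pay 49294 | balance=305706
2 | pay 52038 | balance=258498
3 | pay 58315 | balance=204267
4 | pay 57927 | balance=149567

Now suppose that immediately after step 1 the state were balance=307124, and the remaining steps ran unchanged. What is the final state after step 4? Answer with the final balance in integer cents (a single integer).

151053

state after step 1 := balance=307124
2 | pay 52038 | balance=259938
3 | pay 58315 | balance=205730
4 | pay 57927 | balance=151053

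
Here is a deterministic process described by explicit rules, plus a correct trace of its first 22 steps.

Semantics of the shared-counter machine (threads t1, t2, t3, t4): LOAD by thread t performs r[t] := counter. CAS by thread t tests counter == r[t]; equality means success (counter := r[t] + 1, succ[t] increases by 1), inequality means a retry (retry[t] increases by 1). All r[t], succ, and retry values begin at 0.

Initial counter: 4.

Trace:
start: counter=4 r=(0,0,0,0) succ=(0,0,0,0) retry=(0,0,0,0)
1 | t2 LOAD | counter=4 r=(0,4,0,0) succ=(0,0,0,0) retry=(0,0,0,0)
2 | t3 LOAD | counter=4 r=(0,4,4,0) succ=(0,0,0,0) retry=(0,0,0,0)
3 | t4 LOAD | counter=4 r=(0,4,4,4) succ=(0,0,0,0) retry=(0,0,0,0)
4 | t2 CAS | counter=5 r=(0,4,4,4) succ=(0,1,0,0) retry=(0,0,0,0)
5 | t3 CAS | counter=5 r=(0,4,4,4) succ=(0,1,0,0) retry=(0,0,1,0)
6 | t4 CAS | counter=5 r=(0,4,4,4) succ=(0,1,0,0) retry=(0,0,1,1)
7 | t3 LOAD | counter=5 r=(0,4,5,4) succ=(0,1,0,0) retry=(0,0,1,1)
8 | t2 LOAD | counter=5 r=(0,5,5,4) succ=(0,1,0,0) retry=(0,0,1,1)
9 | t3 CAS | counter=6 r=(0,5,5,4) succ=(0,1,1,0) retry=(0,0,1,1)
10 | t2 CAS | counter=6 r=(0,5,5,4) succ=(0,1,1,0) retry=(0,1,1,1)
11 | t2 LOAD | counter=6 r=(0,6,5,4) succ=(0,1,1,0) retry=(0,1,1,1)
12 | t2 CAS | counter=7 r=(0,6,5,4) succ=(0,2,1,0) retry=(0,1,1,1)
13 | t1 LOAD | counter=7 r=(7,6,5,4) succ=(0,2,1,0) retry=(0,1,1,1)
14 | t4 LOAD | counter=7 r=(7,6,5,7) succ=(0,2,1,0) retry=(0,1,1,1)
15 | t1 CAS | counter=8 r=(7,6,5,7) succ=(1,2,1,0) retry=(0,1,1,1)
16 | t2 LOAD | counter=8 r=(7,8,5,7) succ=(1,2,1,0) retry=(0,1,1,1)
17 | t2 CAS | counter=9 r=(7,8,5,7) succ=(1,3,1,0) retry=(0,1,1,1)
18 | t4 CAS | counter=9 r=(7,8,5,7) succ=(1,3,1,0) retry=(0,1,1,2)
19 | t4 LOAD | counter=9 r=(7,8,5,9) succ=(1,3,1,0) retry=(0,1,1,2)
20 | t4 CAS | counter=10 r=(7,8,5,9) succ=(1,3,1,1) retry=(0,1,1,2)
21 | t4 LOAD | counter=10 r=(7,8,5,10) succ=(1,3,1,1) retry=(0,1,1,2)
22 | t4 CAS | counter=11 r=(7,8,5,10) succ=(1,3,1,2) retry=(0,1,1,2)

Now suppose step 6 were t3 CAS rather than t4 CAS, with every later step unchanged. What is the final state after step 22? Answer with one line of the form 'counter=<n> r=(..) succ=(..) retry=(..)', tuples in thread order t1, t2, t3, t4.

(re-executing from step 6 with the substitution; state before step 6: counter=5 r=(0,4,4,4) succ=(0,1,0,0) retry=(0,0,1,0))
6 | t3 CAS | counter=5 r=(0,4,4,4) succ=(0,1,0,0) retry=(0,0,2,0)
7 | t3 LOAD | counter=5 r=(0,4,5,4) succ=(0,1,0,0) retry=(0,0,2,0)
8 | t2 LOAD | counter=5 r=(0,5,5,4) succ=(0,1,0,0) retry=(0,0,2,0)
9 | t3 CAS | counter=6 r=(0,5,5,4) succ=(0,1,1,0) retry=(0,0,2,0)
10 | t2 CAS | counter=6 r=(0,5,5,4) succ=(0,1,1,0) retry=(0,1,2,0)
11 | t2 LOAD | counter=6 r=(0,6,5,4) succ=(0,1,1,0) retry=(0,1,2,0)
12 | t2 CAS | counter=7 r=(0,6,5,4) succ=(0,2,1,0) retry=(0,1,2,0)
13 | t1 LOAD | counter=7 r=(7,6,5,4) succ=(0,2,1,0) retry=(0,1,2,0)
14 | t4 LOAD | counter=7 r=(7,6,5,7) succ=(0,2,1,0) retry=(0,1,2,0)
15 | t1 CAS | counter=8 r=(7,6,5,7) succ=(1,2,1,0) retry=(0,1,2,0)
16 | t2 LOAD | counter=8 r=(7,8,5,7) succ=(1,2,1,0) retry=(0,1,2,0)
17 | t2 CAS | counter=9 r=(7,8,5,7) succ=(1,3,1,0) retry=(0,1,2,0)
18 | t4 CAS | counter=9 r=(7,8,5,7) succ=(1,3,1,0) retry=(0,1,2,1)
19 | t4 LOAD | counter=9 r=(7,8,5,9) succ=(1,3,1,0) retry=(0,1,2,1)
20 | t4 CAS | counter=10 r=(7,8,5,9) succ=(1,3,1,1) retry=(0,1,2,1)
21 | t4 LOAD | counter=10 r=(7,8,5,10) succ=(1,3,1,1) retry=(0,1,2,1)
22 | t4 CAS | counter=11 r=(7,8,5,10) succ=(1,3,1,2) retry=(0,1,2,1)

counter=11 r=(7,8,5,10) succ=(1,3,1,2) retry=(0,1,2,1)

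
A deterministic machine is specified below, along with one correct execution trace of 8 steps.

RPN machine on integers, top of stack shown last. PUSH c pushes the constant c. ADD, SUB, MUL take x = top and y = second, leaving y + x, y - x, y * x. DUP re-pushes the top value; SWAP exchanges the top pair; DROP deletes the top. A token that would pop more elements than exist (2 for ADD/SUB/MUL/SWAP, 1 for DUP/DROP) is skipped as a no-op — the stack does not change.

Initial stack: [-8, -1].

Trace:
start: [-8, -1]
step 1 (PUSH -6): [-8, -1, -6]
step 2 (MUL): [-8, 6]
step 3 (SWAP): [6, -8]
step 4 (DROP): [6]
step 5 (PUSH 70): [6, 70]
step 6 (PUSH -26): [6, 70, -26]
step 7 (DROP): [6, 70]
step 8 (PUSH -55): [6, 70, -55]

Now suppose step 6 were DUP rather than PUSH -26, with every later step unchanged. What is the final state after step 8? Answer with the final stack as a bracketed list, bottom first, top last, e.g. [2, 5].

[6, 70, -55]

(re-executing from step 6 with the substitution; state before step 6: [6, 70])
step 6 (DUP): [6, 70, 70]
step 7 (DROP): [6, 70]
step 8 (PUSH -55): [6, 70, -55]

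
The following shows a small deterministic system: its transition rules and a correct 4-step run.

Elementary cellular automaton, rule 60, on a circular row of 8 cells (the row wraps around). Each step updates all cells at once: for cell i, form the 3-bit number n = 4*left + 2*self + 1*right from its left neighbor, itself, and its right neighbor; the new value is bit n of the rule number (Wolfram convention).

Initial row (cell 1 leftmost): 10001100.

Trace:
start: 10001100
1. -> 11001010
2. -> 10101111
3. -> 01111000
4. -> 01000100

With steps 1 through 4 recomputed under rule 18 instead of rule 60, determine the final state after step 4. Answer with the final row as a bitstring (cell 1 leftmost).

(re-executing steps 1..4 under rule 18; state before step 1: 10001100)
1. -> 01010011
2. -> 00001100
3. -> 00010010
4. -> 00101101

00101101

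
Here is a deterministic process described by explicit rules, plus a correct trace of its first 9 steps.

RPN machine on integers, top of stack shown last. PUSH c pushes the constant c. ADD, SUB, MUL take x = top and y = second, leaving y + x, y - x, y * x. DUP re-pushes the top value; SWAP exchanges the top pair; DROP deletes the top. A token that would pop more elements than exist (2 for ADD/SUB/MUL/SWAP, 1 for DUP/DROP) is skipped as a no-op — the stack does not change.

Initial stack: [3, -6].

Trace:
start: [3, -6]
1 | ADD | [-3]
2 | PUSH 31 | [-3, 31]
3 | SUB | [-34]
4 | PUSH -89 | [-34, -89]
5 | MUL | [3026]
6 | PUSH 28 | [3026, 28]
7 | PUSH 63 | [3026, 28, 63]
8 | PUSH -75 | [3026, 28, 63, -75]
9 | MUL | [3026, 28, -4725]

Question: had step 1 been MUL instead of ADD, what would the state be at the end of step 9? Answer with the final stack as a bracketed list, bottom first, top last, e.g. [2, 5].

[4361, 28, -4725]

(re-executing from step 1 with the substitution; state before step 1: [3, -6])
1 | MUL | [-18]
2 | PUSH 31 | [-18, 31]
3 | SUB | [-49]
4 | PUSH -89 | [-49, -89]
5 | MUL | [4361]
6 | PUSH 28 | [4361, 28]
7 | PUSH 63 | [4361, 28, 63]
8 | PUSH -75 | [4361, 28, 63, -75]
9 | MUL | [4361, 28, -4725]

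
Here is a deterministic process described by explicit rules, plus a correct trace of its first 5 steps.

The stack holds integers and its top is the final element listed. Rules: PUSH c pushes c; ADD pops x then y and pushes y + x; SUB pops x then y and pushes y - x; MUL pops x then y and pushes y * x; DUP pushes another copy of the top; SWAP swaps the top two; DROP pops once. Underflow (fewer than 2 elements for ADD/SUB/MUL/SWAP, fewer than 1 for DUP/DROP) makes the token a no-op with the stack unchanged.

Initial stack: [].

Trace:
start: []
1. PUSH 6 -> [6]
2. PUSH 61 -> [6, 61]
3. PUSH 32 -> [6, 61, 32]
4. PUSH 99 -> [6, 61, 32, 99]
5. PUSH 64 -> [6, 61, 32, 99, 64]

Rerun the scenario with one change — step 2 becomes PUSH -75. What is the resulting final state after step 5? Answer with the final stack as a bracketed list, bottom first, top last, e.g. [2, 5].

(re-executing from step 2 with the substitution; state before step 2: [6])
2. PUSH -75 -> [6, -75]
3. PUSH 32 -> [6, -75, 32]
4. PUSH 99 -> [6, -75, 32, 99]
5. PUSH 64 -> [6, -75, 32, 99, 64]

[6, -75, 32, 99, 64]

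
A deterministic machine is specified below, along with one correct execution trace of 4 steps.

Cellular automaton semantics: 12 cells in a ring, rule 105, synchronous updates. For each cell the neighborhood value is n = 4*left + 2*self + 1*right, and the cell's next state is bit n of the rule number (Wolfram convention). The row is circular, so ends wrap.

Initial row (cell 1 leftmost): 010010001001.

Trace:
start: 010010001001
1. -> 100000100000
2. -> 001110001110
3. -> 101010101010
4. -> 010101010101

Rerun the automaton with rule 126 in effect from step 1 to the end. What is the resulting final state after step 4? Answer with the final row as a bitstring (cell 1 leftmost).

000111111100

(re-executing steps 1..4 under rule 126; state before step 1: 010010001001)
1. -> 111111011111
2. -> 000001110000
3. -> 000011011000
4. -> 000111111100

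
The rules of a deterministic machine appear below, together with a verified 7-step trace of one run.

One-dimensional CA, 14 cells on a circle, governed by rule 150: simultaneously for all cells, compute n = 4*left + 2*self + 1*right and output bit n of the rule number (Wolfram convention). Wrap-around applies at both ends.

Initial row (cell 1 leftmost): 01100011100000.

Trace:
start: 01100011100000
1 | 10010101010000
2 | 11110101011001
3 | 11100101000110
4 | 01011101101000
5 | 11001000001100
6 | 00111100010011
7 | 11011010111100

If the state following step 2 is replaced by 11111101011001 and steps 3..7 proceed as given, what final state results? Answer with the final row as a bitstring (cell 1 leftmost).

state after step 2 := 11111101011001
3 | 11111001000110
4 | 01110111101000
5 | 10100011001100
6 | 10110100110011
7 | 00000111001101

00000111001101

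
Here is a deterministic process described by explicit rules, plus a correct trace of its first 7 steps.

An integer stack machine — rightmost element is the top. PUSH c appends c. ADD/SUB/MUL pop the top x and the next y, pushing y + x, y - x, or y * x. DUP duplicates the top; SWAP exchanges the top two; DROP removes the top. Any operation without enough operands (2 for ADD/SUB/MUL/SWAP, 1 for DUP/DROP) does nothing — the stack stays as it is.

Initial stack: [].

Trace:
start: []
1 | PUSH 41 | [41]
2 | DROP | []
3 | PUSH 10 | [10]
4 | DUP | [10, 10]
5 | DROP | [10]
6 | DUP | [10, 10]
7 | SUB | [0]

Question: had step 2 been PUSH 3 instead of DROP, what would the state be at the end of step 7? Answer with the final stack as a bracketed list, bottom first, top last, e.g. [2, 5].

(re-executing from step 2 with the substitution; state before step 2: [41])
2 | PUSH 3 | [41, 3]
3 | PUSH 10 | [41, 3, 10]
4 | DUP | [41, 3, 10, 10]
5 | DROP | [41, 3, 10]
6 | DUP | [41, 3, 10, 10]
7 | SUB | [41, 3, 0]

[41, 3, 0]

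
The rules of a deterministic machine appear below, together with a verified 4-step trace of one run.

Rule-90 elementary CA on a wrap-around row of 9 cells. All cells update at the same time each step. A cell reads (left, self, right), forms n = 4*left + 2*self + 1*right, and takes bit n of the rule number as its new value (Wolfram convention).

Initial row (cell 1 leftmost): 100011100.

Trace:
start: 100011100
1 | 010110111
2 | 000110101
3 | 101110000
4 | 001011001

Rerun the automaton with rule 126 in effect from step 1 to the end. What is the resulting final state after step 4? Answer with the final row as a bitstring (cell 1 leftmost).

111001111

(re-executing steps 1..4 under rule 126; state before step 1: 100011100)
1 | 110110111
2 | 011111100
3 | 110000110
4 | 111001111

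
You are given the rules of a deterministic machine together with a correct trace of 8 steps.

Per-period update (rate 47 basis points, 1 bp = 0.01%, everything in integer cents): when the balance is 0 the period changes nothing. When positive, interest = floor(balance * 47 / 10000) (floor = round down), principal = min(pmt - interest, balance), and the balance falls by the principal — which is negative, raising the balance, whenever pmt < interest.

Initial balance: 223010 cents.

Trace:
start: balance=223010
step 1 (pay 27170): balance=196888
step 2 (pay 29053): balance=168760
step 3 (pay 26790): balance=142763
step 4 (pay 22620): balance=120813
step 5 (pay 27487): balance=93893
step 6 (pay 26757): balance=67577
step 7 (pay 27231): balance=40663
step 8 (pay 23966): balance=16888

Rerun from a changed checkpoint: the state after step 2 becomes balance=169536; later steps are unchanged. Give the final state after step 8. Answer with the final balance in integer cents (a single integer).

state after step 2 := balance=169536
step 3 (pay 26790): balance=143542
step 4 (pay 22620): balance=121596
step 5 (pay 27487): balance=94680
step 6 (pay 26757): balance=68367
step 7 (pay 27231): balance=41457
step 8 (pay 23966): balance=17685

17685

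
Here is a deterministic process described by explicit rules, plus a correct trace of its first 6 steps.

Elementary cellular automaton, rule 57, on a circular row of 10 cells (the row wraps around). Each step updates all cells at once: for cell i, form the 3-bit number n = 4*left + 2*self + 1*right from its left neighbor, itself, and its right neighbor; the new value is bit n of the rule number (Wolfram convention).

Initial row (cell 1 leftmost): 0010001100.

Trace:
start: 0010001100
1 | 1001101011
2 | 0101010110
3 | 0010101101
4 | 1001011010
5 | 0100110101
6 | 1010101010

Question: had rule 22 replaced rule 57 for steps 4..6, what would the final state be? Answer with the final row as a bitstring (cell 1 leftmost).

(re-executing steps 4..6 under rule 22; state before step 4: 0010101101)
4 | 1110100001
5 | 0000110010
6 | 0001001111

0001001111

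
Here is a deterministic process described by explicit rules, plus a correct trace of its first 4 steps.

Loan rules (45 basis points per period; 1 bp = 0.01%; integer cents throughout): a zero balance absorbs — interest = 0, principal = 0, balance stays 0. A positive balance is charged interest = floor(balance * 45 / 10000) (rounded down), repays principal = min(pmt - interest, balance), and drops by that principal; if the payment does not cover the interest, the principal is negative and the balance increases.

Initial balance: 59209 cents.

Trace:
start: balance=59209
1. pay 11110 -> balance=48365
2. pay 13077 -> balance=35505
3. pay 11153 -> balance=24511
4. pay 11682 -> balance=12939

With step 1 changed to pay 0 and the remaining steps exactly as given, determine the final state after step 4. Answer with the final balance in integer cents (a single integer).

(re-executing from step 1 with the substitution; state before step 1: balance=59209)
1. pay 0 -> balance=59475
2. pay 13077 -> balance=46665
3. pay 11153 -> balance=35721
4. pay 11682 -> balance=24199

24199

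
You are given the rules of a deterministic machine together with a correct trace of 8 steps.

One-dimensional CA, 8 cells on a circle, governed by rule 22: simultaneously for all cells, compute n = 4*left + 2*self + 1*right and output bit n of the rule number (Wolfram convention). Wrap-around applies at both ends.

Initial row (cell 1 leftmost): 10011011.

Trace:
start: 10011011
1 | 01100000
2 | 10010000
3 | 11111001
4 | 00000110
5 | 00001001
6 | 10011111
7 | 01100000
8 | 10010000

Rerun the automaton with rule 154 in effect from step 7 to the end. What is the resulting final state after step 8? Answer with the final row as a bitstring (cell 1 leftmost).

01111110

(re-executing steps 7..8 under rule 154; state before step 7: 10011111)
7 | 01111111
8 | 01111110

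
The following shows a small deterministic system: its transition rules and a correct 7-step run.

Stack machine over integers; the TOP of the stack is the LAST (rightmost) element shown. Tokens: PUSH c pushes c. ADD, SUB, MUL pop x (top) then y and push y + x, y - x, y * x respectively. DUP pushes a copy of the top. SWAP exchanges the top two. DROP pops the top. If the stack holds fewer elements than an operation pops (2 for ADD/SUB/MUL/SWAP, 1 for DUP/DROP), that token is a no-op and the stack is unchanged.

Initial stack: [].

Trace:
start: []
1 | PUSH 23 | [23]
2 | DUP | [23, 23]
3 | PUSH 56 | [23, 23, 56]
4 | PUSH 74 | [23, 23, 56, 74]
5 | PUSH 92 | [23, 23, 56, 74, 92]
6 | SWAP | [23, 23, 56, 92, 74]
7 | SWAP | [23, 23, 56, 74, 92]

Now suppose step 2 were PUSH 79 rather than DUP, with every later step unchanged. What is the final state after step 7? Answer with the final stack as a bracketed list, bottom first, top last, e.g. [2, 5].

[23, 79, 56, 74, 92]

(re-executing from step 2 with the substitution; state before step 2: [23])
2 | PUSH 79 | [23, 79]
3 | PUSH 56 | [23, 79, 56]
4 | PUSH 74 | [23, 79, 56, 74]
5 | PUSH 92 | [23, 79, 56, 74, 92]
6 | SWAP | [23, 79, 56, 92, 74]
7 | SWAP | [23, 79, 56, 74, 92]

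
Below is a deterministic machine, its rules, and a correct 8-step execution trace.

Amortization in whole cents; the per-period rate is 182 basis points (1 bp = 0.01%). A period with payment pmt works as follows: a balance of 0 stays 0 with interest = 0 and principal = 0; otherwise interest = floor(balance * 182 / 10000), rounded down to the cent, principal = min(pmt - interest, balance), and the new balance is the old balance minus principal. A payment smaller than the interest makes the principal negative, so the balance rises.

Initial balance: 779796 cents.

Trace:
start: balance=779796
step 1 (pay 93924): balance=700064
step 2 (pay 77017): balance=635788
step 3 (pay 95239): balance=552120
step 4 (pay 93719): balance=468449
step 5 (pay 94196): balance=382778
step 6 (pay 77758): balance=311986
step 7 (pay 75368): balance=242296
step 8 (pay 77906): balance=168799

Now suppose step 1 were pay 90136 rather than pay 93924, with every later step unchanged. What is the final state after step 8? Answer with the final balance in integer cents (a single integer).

(re-executing from step 1 with the substitution; state before step 1: balance=779796)
step 1 (pay 90136): balance=703852
step 2 (pay 77017): balance=639645
step 3 (pay 95239): balance=556047
step 4 (pay 93719): balance=472448
step 5 (pay 94196): balance=386850
step 6 (pay 77758): balance=316132
step 7 (pay 75368): balance=246517
step 8 (pay 77906): balance=173097

173097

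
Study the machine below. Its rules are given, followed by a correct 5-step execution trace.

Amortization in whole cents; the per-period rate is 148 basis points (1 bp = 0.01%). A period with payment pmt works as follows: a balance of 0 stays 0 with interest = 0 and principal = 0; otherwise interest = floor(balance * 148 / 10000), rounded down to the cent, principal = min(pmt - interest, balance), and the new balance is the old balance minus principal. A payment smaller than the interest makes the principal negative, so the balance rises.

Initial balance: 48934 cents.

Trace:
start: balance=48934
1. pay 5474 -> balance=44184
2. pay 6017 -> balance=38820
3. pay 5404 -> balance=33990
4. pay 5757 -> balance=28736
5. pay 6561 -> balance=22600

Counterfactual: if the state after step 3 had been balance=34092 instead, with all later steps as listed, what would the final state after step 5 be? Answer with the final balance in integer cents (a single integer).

22704

state after step 3 := balance=34092
4. pay 5757 -> balance=28839
5. pay 6561 -> balance=22704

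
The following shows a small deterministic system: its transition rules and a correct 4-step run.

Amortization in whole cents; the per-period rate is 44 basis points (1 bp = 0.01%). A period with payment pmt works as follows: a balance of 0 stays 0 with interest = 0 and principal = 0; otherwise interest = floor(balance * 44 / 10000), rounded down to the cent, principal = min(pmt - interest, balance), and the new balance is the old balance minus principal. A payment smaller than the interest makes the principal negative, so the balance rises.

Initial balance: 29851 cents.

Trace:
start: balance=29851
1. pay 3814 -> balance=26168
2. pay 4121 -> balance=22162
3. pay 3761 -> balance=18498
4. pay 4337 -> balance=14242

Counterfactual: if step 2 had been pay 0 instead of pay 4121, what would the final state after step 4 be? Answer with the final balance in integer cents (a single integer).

18399

(re-executing from step 2 with the substitution; state before step 2: balance=26168)
2. pay 0 -> balance=26283
3. pay 3761 -> balance=22637
4. pay 4337 -> balance=18399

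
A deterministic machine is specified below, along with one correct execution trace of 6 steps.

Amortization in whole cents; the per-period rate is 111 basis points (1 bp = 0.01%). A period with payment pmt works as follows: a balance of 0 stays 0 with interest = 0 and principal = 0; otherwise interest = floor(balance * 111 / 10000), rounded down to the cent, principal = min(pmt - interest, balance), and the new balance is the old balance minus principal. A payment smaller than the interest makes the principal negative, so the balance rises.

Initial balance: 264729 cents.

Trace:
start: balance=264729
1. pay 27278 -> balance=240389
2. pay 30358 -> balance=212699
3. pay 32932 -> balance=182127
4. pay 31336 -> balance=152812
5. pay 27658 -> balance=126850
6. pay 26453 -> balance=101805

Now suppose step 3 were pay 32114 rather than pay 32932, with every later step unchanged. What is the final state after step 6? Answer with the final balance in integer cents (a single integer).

(re-executing from step 3 with the substitution; state before step 3: balance=212699)
3. pay 32114 -> balance=182945
4. pay 31336 -> balance=153639
5. pay 27658 -> balance=127686
6. pay 26453 -> balance=102650

102650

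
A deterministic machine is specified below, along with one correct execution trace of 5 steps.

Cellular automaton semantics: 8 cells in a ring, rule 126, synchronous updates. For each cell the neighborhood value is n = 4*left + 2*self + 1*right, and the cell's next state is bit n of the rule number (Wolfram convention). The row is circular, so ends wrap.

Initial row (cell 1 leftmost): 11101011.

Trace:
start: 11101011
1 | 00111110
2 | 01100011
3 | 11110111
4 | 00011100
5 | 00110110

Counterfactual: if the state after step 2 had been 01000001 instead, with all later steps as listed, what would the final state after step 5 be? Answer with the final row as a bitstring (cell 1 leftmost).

01111111

state after step 2 := 01000001
3 | 11100011
4 | 00110110
5 | 01111111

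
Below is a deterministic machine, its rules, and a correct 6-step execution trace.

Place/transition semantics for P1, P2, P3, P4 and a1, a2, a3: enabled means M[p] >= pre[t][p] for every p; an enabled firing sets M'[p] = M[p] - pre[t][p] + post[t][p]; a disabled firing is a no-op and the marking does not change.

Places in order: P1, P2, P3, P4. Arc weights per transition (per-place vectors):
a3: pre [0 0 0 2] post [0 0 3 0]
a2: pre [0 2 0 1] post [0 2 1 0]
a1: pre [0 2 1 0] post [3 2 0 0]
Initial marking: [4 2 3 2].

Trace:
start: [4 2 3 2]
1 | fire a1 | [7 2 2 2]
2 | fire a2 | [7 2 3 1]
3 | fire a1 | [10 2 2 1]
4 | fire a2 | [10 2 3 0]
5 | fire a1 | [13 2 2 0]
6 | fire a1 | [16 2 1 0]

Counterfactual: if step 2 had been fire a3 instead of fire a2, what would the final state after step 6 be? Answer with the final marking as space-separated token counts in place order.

16 2 2 0

(re-executing from step 2 with the substitution; state before step 2: [7 2 2 2])
2 | fire a3 | [7 2 5 0]
3 | fire a1 | [10 2 4 0]
4 | fire a2 | [10 2 4 0]
5 | fire a1 | [13 2 3 0]
6 | fire a1 | [16 2 2 0]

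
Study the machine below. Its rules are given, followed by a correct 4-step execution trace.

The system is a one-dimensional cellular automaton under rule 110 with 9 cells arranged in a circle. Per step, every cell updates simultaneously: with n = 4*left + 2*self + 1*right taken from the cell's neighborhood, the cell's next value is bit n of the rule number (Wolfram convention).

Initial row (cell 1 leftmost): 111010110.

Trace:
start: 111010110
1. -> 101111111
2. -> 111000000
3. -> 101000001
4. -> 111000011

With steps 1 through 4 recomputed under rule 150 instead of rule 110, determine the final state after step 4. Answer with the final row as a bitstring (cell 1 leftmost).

(re-executing steps 1..4 under rule 150; state before step 1: 111010110)
1. -> 010010000
2. -> 111111000
3. -> 011110101
4. -> 001100101

001100101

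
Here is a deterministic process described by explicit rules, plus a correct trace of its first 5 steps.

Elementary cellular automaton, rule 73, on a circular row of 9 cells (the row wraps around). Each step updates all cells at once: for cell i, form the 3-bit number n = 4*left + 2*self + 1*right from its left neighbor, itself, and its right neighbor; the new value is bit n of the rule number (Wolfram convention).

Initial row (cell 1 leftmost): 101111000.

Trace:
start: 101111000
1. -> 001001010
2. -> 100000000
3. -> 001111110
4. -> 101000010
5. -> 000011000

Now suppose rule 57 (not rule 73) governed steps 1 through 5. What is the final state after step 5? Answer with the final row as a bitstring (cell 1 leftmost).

110101010

(re-executing steps 1..5 under rule 57; state before step 1: 101111000)
1. -> 011000110
2. -> 010110101
3. -> 101101010
4. -> 011010101
5. -> 110101010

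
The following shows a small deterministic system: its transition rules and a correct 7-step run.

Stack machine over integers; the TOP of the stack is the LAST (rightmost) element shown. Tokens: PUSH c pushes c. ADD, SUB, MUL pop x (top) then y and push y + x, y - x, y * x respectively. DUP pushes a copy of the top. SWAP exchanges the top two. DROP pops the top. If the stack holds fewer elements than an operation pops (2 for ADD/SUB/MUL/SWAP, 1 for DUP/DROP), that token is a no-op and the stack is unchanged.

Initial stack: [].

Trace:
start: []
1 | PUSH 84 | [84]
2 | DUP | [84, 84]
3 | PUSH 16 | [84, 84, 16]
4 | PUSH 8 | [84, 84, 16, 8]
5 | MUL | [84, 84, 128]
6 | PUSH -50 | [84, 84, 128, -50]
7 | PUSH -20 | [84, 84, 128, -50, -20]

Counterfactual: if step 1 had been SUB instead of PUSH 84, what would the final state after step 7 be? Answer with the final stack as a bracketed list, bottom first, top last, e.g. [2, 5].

[128, -50, -20]

(re-executing from step 1 with the substitution; state before step 1: [])
1 | SUB | []
2 | DUP | []
3 | PUSH 16 | [16]
4 | PUSH 8 | [16, 8]
5 | MUL | [128]
6 | PUSH -50 | [128, -50]
7 | PUSH -20 | [128, -50, -20]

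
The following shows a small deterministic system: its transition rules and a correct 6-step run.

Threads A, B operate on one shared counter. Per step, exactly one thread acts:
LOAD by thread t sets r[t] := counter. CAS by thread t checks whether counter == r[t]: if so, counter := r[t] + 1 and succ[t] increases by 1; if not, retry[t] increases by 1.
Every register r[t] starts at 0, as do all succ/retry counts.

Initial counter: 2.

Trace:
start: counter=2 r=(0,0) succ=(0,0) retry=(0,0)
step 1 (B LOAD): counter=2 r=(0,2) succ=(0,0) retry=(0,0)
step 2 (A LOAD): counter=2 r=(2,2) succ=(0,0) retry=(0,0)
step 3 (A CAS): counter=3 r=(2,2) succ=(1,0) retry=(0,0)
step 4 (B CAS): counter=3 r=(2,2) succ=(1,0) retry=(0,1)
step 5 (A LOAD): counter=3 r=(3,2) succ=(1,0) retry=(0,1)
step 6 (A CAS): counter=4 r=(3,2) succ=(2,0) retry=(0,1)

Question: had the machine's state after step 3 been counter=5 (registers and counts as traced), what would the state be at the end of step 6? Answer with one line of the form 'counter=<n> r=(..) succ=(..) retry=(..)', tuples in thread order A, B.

state after step 3 := counter=5 r=(2,2) succ=(1,0) retry=(0,0)
step 4 (B CAS): counter=5 r=(2,2) succ=(1,0) retry=(0,1)
step 5 (A LOAD): counter=5 r=(5,2) succ=(1,0) retry=(0,1)
step 6 (A CAS): counter=6 r=(5,2) succ=(2,0) retry=(0,1)

counter=6 r=(5,2) succ=(2,0) retry=(0,1)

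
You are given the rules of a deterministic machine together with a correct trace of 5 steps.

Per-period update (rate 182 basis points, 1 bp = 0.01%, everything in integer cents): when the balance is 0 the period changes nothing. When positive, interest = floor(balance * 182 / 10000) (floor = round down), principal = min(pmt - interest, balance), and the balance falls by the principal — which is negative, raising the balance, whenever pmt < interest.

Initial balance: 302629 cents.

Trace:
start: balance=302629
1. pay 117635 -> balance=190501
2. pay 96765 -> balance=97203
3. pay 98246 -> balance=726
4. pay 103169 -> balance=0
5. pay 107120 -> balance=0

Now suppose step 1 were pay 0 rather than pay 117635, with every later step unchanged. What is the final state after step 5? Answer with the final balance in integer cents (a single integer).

(re-executing from step 1 with the substitution; state before step 1: balance=302629)
1. pay 0 -> balance=308136
2. pay 96765 -> balance=216979
3. pay 98246 -> balance=122682
4. pay 103169 -> balance=21745
5. pay 107120 -> balance=0

0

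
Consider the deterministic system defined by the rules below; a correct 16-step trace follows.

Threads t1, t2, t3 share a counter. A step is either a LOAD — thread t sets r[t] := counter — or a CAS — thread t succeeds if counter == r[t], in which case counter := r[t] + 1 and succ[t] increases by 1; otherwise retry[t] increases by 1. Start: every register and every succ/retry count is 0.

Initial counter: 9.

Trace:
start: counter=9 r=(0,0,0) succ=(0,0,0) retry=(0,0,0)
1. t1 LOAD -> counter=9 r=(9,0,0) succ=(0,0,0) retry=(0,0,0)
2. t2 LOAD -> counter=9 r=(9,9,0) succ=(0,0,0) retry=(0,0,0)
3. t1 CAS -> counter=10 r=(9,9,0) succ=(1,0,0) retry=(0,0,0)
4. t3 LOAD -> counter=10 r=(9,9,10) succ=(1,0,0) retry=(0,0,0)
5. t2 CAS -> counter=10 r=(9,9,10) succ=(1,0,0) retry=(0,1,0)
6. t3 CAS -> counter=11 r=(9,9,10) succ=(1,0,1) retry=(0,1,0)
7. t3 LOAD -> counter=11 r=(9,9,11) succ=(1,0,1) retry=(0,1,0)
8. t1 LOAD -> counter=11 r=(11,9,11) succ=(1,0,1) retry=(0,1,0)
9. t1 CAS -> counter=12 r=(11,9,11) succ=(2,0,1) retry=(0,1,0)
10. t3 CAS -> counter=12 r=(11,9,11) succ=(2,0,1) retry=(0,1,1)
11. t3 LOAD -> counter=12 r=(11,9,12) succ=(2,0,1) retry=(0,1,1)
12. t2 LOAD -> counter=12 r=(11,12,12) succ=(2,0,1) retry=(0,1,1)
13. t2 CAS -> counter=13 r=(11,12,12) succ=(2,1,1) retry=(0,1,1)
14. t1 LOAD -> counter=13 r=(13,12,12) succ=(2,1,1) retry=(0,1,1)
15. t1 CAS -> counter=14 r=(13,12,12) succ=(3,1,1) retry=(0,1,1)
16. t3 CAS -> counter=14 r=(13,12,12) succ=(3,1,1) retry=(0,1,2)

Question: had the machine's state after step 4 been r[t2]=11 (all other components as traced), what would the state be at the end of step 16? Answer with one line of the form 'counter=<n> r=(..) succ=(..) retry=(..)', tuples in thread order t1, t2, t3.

state after step 4 := counter=10 r=(9,11,10) succ=(1,0,0) retry=(0,0,0)
5. t2 CAS -> counter=10 r=(9,11,10) succ=(1,0,0) retry=(0,1,0)
6. t3 CAS -> counter=11 r=(9,11,10) succ=(1,0,1) retry=(0,1,0)
7. t3 LOAD -> counter=11 r=(9,11,11) succ=(1,0,1) retry=(0,1,0)
8. t1 LOAD -> counter=11 r=(11,11,11) succ=(1,0,1) retry=(0,1,0)
9. t1 CAS -> counter=12 r=(11,11,11) succ=(2,0,1) retry=(0,1,0)
10. t3 CAS -> counter=12 r=(11,11,11) succ=(2,0,1) retry=(0,1,1)
11. t3 LOAD -> counter=12 r=(11,11,12) succ=(2,0,1) retry=(0,1,1)
12. t2 LOAD -> counter=12 r=(11,12,12) succ=(2,0,1) retry=(0,1,1)
13. t2 CAS -> counter=13 r=(11,12,12) succ=(2,1,1) retry=(0,1,1)
14. t1 LOAD -> counter=13 r=(13,12,12) succ=(2,1,1) retry=(0,1,1)
15. t1 CAS -> counter=14 r=(13,12,12) succ=(3,1,1) retry=(0,1,1)
16. t3 CAS -> counter=14 r=(13,12,12) succ=(3,1,1) retry=(0,1,2)

counter=14 r=(13,12,12) succ=(3,1,1) retry=(0,1,2)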